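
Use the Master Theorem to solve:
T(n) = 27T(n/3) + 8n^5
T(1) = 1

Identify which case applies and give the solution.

a=27, b=3, f(n)=8n^5. log_3(27) = 3. Since c=5 > 3 and the regularity condition holds (27(n/3)^5 = (27/3^5)n^5 with 27/3^5 < 1), Case 3 applies: T(n) = Θ(f(n)) = O(n^5).

Answer: O(n^5) - Case 3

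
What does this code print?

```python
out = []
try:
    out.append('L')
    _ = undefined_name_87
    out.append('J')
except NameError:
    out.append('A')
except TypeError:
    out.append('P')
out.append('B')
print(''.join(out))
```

Execution trace: 'L' (try body) → 'A' (except NameError) → 'B' (after the try/except). Output: LAB

Answer: LAB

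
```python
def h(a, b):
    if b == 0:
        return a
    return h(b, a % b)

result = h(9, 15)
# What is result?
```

h(9, 15) -> h(15, 9) -> h(9, 6) -> h(6, 3) -> h(3, 0) -> 3

Answer: 3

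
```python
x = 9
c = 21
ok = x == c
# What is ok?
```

Trace:
`x = 9` → x = 9
`c = 21` → c = 21
`ok = x == c` → ok = False
So ok = False

Answer: False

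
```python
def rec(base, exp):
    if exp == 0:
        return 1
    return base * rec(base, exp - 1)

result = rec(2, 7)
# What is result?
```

rec(2, 7) = 2 * 2 * 2 * 2 * 2 * 2 * 2 = 128

Answer: 128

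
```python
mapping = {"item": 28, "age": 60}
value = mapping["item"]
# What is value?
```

Trace:
`mapping = {"item": 28, "age": 60}` → mapping = {'item': 28, 'age': 60}
`value = mapping["item"]` → value = 28
So value = 28

Answer: 28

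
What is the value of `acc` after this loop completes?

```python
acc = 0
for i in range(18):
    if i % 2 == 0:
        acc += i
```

Sum of even numbers 0 to 17
`acc` takes the values: 0 → 2 → 6 → 12 → 20 → 30 → 42 → 56 → 72

Answer: 72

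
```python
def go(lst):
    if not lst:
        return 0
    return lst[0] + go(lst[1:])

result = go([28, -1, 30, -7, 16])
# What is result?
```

28 + (-1) + 30 + (-7) + 16 + 0 = 66

Answer: 66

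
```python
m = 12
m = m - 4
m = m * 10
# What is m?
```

Trace:
`m = 12` → m = 12
`m = m - 4` → m = 8
`m = m * 10` → m = 80
So m = 80

Answer: 80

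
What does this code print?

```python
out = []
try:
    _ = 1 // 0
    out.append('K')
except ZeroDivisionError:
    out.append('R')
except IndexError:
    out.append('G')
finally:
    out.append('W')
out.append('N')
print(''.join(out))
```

Execution trace: 'R' (except ZeroDivisionError) → 'W' (finally) → 'N' (after the try/except). Output: RWN

Answer: RWN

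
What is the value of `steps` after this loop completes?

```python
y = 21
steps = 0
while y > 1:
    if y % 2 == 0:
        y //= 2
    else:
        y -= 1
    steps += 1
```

Steps to reduce 21 to 1
`steps` takes the values: 0 → 1 → 2 → 3 → 4 → 5 → 6

Answer: 6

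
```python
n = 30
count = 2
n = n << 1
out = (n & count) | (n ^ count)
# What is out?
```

Trace:
`n = 30` → n = 30
`count = 2` → count = 2
`n = n << 1` → n = 60
`out = (n & count) | (n ^ count)` → out = 62
So out = 62

Answer: 62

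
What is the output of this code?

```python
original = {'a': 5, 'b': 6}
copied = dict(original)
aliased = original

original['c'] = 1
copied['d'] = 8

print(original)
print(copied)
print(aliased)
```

Key concept: dict() creates copy, assignment creates alias.
Step by step:
`original = {'a': 5, 'b': 6}` → original = {'a': 5, 'b': 6}
`copied = dict(original)` → copied = {'a': 5, 'b': 6}
`aliased = original` → aliased = {'a': 5, 'b': 6} (same object as original)
`original['c'] = 1` → original = {'a': 5, 'b': 6, 'c': 1} (same object as aliased); aliased = {'a': 5, 'b': 6, 'c': 1} (same object as original)
`copied['d'] = 8` → copied = {'a': 5, 'b': 6, 'd': 8}
`print(original)` → prints {'a': 5, 'b': 6, 'c': 1}
`print(copied)` → prints {'a': 5, 'b': 6, 'd': 8}
`print(aliased)` → prints {'a': 5, 'b': 6, 'c': 1}

Answer:
{'a': 5, 'b': 6, 'c': 1}
{'a': 5, 'b': 6, 'd': 8}
{'a': 5, 'b': 6, 'c': 1}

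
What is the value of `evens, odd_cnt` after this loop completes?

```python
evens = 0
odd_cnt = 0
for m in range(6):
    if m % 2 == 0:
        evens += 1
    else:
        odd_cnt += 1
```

Count evens and odds in range(6)
`evens, odd_cnt` takes the values: (0, 0) → (1, 0) → (1, 1) → (2, 1) → (2, 2) → (3, 2) → (3, 3)

Answer: 3, 3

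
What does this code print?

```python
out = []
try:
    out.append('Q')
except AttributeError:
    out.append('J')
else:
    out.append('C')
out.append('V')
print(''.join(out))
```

Execution trace: 'Q' (try body, no exception) → 'C' (else) → 'V' (after the try/except). Output: QCV

Answer: QCV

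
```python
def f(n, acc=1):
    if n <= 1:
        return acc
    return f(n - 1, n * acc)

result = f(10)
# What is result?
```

Accumulator trace (n, acc): (10, 1) -> (9, 10) -> (8, 90) -> (7, 720) -> (6, 5040) -> (5, 30240) -> (4, 151200) -> (3, 604800) -> (2, 1814400) -> (1, 3628800) -> return 3628800

Answer: 3628800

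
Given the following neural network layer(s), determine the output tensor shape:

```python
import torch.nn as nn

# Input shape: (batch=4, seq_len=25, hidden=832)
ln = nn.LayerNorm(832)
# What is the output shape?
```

Input: (4, 25, 832) -> Output: (4, 25, 832)

Answer: (4, 25, 832)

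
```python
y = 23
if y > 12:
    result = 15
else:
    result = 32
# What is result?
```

Trace:
`y = 23` → y = 23
`if y > 12: ...` → y > 12 is True → result = 15
So result = 15

Answer: 15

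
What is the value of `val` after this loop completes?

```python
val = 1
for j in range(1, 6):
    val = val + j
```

Start at 1, add 1 through 5
`val` takes the values: 1 → 2 → 4 → 7 → 11 → 16

Answer: 16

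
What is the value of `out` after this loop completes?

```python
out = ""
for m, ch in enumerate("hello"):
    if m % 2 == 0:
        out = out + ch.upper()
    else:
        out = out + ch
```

Uppercase even positions in 'hello'
`out` takes the values: "" → "H" → "He" → "HeL" → "HeLl" → "HeLlO"

Answer: "HeLlO"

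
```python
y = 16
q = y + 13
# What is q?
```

Trace:
`y = 16` → y = 16
`q = y + 13` → q = 29
So q = 29

Answer: 29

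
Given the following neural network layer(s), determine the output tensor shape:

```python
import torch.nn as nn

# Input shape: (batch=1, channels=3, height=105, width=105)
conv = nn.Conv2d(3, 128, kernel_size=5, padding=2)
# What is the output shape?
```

Input: (1, 3, 105, 105) -> Output: (1, 128, 105, 105)

Answer: (1, 128, 105, 105)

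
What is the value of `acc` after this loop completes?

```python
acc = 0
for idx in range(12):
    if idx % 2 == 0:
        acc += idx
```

Sum of even numbers 0 to 11
`acc` takes the values: 0 → 2 → 6 → 12 → 20 → 30

Answer: 30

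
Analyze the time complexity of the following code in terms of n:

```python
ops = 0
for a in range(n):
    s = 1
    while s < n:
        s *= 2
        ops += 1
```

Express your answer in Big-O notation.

Each loop level contributes: n × log n. Multiplying the contributions gives O(n log n).

Answer: O(n log n)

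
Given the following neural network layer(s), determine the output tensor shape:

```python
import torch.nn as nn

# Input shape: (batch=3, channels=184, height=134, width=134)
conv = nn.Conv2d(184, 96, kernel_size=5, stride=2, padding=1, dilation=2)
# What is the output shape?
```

Input: (3, 184, 134, 134) -> Output: (3, 96, 64, 64)

Answer: (3, 96, 64, 64)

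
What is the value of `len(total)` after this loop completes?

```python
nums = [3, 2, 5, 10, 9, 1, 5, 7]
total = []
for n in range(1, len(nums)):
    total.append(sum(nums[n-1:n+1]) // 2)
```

Number of 2-element averages
`total` takes the values: [] → [2] → [2, 3] → [2, 3, 7] → [2, 3, 7, 9] → [2, 3, 7, 9, 5] → [2, 3, 7, 9, 5, 3] → [2, 3, 7, 9, 5, 3, 6]
So `len(total)` = 7

Answer: 7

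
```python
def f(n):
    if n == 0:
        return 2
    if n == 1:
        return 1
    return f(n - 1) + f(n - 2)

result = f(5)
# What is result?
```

Build up from base cases: f(0)=2, f(1)=1, f(2)=3, f(3)=4, f(4)=7, f(5)=11

Answer: 11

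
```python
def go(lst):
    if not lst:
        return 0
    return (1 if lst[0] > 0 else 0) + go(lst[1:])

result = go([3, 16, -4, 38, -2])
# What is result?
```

Count of positive elements in [3, 16, -4, 38, -2] = 3

Answer: 3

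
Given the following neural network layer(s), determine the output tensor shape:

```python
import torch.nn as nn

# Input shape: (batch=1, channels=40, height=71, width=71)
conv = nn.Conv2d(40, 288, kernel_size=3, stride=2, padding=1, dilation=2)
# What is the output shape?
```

Input: (1, 40, 71, 71) -> Output: (1, 288, 35, 35)

Answer: (1, 288, 35, 35)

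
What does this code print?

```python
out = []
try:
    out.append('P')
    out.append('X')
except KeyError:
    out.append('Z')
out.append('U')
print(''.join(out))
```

Execution trace: 'P' (try body) → 'X' (try body, no exception) → 'U' (after the try/except). Output: PXU

Answer: PXU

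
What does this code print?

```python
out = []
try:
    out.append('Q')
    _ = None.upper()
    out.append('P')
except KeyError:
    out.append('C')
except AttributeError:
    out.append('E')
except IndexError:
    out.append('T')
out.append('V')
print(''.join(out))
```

Execution trace: 'Q' (try body) → 'E' (except AttributeError) → 'V' (after the try/except). Output: QEV

Answer: QEV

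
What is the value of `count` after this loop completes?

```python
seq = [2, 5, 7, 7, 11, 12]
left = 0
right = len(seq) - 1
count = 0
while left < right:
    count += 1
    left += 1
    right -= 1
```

Iterations until pointers meet (list length 6)
`count` takes the values: 0 → 1 → 2 → 3

Answer: 3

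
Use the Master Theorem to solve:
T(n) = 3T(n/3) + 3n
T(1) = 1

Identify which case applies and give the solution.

a=3, b=3, f(n)=3n. log_3(3) = 1. Since c=1 = 1, Case 2 applies: T(n) = Θ(n^log_b(a) · log n) = O(n log n).

Answer: O(n log n) - Case 2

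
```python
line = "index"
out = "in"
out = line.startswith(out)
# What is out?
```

Trace:
`line = "index"` → line = 'index'
`out = "in"` → out = 'in'
`out = line.startswith(out)` → out = True
So out = True

Answer: True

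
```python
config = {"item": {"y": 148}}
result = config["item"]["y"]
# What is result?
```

Trace:
`config = {"item": {"y": 148}}` → config = {'item': {'y': 148}}
`result = config["item"]["y"]` → result = 148
So result = 148

Answer: 148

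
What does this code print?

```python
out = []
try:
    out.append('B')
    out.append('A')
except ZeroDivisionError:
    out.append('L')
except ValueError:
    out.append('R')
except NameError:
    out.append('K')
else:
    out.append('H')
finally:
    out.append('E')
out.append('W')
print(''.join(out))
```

Execution trace: 'B' (try body) → 'A' (try body, no exception) → 'H' (else) → 'E' (finally) → 'W' (after the try/except). Output: BAHEW

Answer: BAHEW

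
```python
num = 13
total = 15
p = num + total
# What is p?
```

Trace:
`num = 13` → num = 13
`total = 15` → total = 15
`p = num + total` → p = 28
So p = 28

Answer: 28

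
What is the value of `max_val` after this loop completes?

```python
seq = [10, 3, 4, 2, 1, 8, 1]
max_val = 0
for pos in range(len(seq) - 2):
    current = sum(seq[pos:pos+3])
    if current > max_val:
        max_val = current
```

Max sum of 3-element window in [10, 3, 4, 2, 1, 8, 1]
`max_val` takes the values: 0 → 17

Answer: 17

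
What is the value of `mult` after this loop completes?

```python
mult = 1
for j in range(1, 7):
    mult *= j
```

6! = 720
`mult` takes the values: 1 → 2 → 6 → 24 → 120 → 720

Answer: 720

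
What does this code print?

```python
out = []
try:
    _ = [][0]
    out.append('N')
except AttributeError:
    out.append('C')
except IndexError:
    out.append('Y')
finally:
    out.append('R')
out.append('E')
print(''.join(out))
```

Execution trace: 'Y' (except IndexError) → 'R' (finally) → 'E' (after the try/except). Output: YRE

Answer: YRE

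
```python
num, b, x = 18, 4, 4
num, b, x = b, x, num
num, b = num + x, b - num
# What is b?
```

Trace:
`num, b, x = 18, 4, 4` → num = 18; b = 4; x = 4
`num, b, x = b, x, num` → num = 4; b = 4; x = 18
`num, b = num + x, b - num` → num = 22; b = 0
So b = 0

Answer: 0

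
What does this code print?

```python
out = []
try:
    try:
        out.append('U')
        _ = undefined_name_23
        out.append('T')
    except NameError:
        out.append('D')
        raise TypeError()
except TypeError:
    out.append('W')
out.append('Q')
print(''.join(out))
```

Execution trace: 'U' (inner try body) → 'D' (inner except NameError) → 'W' (outer except TypeError) → 'Q' (after the try/except). Output: UDWQ

Answer: UDWQ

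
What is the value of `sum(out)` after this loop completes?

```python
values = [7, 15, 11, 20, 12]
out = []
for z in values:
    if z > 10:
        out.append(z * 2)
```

Sum of doubled values > 10
`out` takes the values: [] → [30] → [30, 22] → [30, 22, 40] → [30, 22, 40, 24]
So `sum(out)` = 116

Answer: 116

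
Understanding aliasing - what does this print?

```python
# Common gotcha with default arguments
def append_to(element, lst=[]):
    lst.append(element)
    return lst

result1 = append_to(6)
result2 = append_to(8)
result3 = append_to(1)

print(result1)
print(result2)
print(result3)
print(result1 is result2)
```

Key concept: mutable default argument gotcha.
Step by step:
`result1 = append_to(6)` → result1 = [6]
`result2 = append_to(8)` → result1 = [6, 8] (same object as result2); result2 = [6, 8] (same object as result1)
`result3 = append_to(1)` → result1 = [6, 8, 1] (same object as result2, result3); result2 = [6, 8, 1] (same object as result1, result3); result3 = [6, 8, 1] (same object as result1, result2)
`print(result1)` → prints [6, 8, 1]
`print(result2)` → prints [6, 8, 1]
`print(result3)` → prints [6, 8, 1]
`print(result1 is result2)` → prints True

Answer:
[6, 8, 1]
[6, 8, 1]
[6, 8, 1]
True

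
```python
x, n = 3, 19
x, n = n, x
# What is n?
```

Trace:
`x, n = 3, 19` → x = 3; n = 19
`x, n = n, x` → x = 19; n = 3
So n = 3

Answer: 3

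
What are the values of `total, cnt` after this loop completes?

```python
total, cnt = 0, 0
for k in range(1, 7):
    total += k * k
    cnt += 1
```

Sum of squares and count
`total, cnt` takes the values: (0, 0) → (1, 0) → (1, 1) → (5, 1) → (5, 2) → (14, 2) → (14, 3) → (30, 3) → (30, 4) → (55, 4) → (55, 5) → (91, 5) → (91, 6)

Answer: 91, 6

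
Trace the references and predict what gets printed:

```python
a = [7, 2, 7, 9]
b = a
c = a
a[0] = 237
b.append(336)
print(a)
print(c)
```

Key concept: multiple aliases.
Step by step:
`a = [7, 2, 7, 9]` → a = [7, 2, 7, 9]
`b = a` → b = [7, 2, 7, 9] (same object as a)
`c = a` → c = [7, 2, 7, 9] (same object as a, b)
`a[0] = 237` → a = [237, 2, 7, 9] (same object as b, c); b = [237, 2, 7, 9] (same object as a, c); c = [237, 2, 7, 9] (same object as a, b)
`b.append(336)` → a = [237, 2, 7, 9, 336] (same object as b, c); b = [237, 2, 7, 9, 336] (same object as a, c); c = [237, 2, 7, 9, 336] (same object as a, b)
`print(a)` → prints [237, 2, 7, 9, 336]
`print(c)` → prints [237, 2, 7, 9, 336]

Answer:
[237, 2, 7, 9, 336]
[237, 2, 7, 9, 336]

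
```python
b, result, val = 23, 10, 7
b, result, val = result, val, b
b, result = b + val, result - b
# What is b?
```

Trace:
`b, result, val = 23, 10, 7` → b = 23; result = 10; val = 7
`b, result, val = result, val, b` → b = 10; result = 7; val = 23
`b, result = b + val, result - b` → b = 33; result = -3
So b = 33

Answer: 33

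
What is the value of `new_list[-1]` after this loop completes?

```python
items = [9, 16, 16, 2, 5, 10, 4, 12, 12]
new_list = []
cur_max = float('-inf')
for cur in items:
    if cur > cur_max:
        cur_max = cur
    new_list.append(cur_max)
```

Running max ends at 16
`new_list` takes the values: [] → [9] → [9, 16] → [9, 16, 16] → [9, 16, 16, 16] → [9, 16, 16, 16, 16] → [9, 16, 16, 16, 16, 16] → [9, 16, 16, 16, 16, 16, 16] → [9, 16, 16, 16, 16, 16, 16, 16] → [9, 16, 16, 16, 16, 16, 16, 16, 16]
So `new_list[-1]` = 16

Answer: 16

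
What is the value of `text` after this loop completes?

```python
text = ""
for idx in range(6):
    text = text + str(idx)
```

Concatenate digits 0 to 5
`text` takes the values: "" → "0" → "01" → "012" → "0123" → "01234" → "012345"

Answer: "012345"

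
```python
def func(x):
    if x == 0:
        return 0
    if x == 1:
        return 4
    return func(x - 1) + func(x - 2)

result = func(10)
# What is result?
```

Build up from base cases: func(0)=0, func(1)=4, func(2)=4, func(3)=8, func(4)=12, func(5)=20, func(6)=32, ..., func(10)=220

Answer: 220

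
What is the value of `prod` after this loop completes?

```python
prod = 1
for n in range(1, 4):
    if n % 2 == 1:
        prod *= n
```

Product of odd numbers 1 to 3
`prod` takes the values: 1 → 3

Answer: 3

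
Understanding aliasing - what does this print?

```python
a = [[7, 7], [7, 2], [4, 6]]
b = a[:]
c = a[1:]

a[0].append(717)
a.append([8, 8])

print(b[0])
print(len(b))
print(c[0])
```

Key concept: slice with nested mutation.
Step by step:
`a = [[7, 7], [7, 2], [4, 6]]` → a = [[7, 7], [7, 2], [4, 6]]
`b = a[:]` → b = [[7, 7], [7, 2], [4, 6]]
`c = a[1:]` → c = [[7, 2], [4, 6]]
`a[0].append(717)` → a = [[7, 7, 717], [7, 2], [4, 6]]; b = [[7, 7, 717], [7, 2], [4, 6]]
`a.append([8, 8])` → a = [[7, 7, 717], [7, 2], [4, 6], [8, 8]]
`print(b[0])` → prints [7, 7, 717]
`print(len(b))` → prints 3
`print(c[0])` → prints [7, 2]

Answer:
[7, 7, 717]
3
[7, 2]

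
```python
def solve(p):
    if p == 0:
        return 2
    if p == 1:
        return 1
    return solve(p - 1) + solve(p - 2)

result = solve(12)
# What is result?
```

Build up from base cases: solve(0)=2, solve(1)=1, solve(2)=3, solve(3)=4, solve(4)=7, solve(5)=11, solve(6)=18, ..., solve(12)=322

Answer: 322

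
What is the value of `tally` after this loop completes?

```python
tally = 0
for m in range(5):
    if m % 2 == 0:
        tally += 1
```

Count numbers divisible by 2 in range(5)
`tally` takes the values: 0 → 1 → 2 → 3

Answer: 3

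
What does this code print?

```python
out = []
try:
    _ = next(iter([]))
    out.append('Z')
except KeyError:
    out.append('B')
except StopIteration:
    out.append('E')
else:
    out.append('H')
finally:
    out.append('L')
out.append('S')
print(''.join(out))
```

Execution trace: 'E' (except StopIteration) → 'L' (finally) → 'S' (after the try/except). Output: ELS

Answer: ELS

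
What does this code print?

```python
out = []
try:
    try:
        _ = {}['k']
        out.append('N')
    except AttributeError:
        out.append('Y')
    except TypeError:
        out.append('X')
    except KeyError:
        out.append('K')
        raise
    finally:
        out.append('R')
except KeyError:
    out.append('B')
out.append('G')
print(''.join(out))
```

Execution trace: 'K' (inner except KeyError) → 'R' (inner finally) → 'B' (outer except KeyError) → 'G' (after the try/except). Output: KRBG

Answer: KRBG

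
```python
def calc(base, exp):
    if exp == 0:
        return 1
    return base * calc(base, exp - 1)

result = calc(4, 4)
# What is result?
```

calc(4, 4) = 4 * 4 * 4 * 4 = 256

Answer: 256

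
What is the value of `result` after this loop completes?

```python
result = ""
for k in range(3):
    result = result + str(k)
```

Concatenate digits 0 to 2
`result` takes the values: "" → "0" → "01" → "012"

Answer: "012"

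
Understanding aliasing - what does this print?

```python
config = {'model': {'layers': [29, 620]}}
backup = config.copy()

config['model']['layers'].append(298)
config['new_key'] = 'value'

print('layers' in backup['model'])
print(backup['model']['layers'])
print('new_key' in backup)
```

Key concept: shallow copy gotcha with nested dict.
Step by step:
`config = {'model': {'layers': [29, 620]}}` → config = {'model': {'layers': [29, 620]}}
`backup = config.copy()` → backup = {'model': {'layers': [29, 620]}}
`config['model']['layers'].append(298)` → config = {'model': {'layers': [29, 620, 298]}}; backup = {'model': {'layers': [29, 620, 298]}}
`config['new_key'] = 'value'` → config = {'model': {'layers': [29, 620, 298]}, 'new_key': 'value'}
`print('layers' in backup['model'])` → prints True
`print(backup['model']['layers'])` → prints [29, 620, 298]
`print('new_key' in backup)` → prints False

Answer:
True
[29, 620, 298]
False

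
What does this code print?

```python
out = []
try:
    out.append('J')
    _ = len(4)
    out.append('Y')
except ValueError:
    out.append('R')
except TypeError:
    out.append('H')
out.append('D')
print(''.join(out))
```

Execution trace: 'J' (try body) → 'H' (except TypeError) → 'D' (after the try/except). Output: JHD

Answer: JHD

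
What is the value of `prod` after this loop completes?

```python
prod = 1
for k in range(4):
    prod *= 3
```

3^4 = 81
`prod` takes the values: 1 → 3 → 9 → 27 → 81

Answer: 81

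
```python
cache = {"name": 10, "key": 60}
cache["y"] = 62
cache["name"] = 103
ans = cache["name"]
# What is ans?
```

Trace:
`cache = {"name": 10, "key": 60}` → cache = {'name': 10, 'key': 60}
`cache["y"] = 62` → cache = {'name': 10, 'key': 60, 'y': 62}
`cache["name"] = 103` → cache = {'name': 103, 'key': 60, 'y': 62}
`ans = cache["name"]` → ans = 103
So ans = 103

Answer: 103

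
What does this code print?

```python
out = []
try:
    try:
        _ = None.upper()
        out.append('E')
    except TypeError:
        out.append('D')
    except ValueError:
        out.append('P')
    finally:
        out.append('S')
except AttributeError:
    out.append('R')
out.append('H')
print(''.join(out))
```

Execution trace: 'S' (finally) → 'R' (outer except AttributeError) → 'H' (after the try/except). Output: SRH

Answer: SRH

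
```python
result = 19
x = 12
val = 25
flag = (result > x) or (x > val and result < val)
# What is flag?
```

Trace:
`result = 19` → result = 19
`x = 12` → x = 12
`val = 25` → val = 25
`flag = (result > x) or (x > val and result < val)` → flag = True
So flag = True

Answer: True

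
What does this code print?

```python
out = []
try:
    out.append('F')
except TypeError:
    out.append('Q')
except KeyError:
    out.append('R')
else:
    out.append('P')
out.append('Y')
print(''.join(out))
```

Execution trace: 'F' (try body, no exception) → 'P' (else) → 'Y' (after the try/except). Output: FPY

Answer: FPY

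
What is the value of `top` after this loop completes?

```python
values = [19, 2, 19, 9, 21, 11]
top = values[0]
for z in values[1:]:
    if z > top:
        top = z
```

Maximum of [19, 2, 19, 9, 21, 11]
`top` takes the values: 19 → 21

Answer: 21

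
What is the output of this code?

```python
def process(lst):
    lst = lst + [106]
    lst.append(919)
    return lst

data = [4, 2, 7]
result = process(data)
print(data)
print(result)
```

Key concept: rebinding parameter vs mutation.
Step by step:
`data = [4, 2, 7]` → data = [4, 2, 7]
`result = process(data)` → result = [4, 2, 7, 106, 919]
`print(data)` → prints [4, 2, 7]
`print(result)` → prints [4, 2, 7, 106, 919]

Answer:
[4, 2, 7]
[4, 2, 7, 106, 919]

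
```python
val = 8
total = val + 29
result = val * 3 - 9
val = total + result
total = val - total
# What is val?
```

Trace:
`val = 8` → val = 8
`total = val + 29` → total = 37
`result = val * 3 - 9` → result = 15
`val = total + result` → val = 52
`total = val - total` → total = 15
So val = 52

Answer: 52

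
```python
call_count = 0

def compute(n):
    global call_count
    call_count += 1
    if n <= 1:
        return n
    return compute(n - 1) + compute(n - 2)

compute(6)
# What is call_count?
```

Calls(n) = 1 + Calls(n-1) + Calls(n-2); Calls(0)=Calls(1)=1. For n=6 this gives 25.

Answer: 25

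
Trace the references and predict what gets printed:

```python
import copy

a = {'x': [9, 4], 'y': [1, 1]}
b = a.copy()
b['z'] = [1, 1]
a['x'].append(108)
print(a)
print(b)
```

Key concept: shallow copy of dict with mutable values.
Step by step:
`a = {'x': [9, 4], 'y': [1, 1]}` → a = {'x': [9, 4], 'y': [1, 1]}
`b = a.copy()` → b = {'x': [9, 4], 'y': [1, 1]}
`b['z'] = [1, 1]` → b = {'x': [9, 4], 'y': [1, 1], 'z': [1, 1]}
`a['x'].append(108)` → a = {'x': [9, 4, 108], 'y': [1, 1]}; b = {'x': [9, 4, 108], 'y': [1, 1], 'z': [1, 1]}
`print(a)` → prints {'x': [9, 4, 108], 'y': [1, 1]}
`print(b)` → prints {'x': [9, 4, 108], 'y': [1, 1], 'z': [1, 1]}

Answer:
{'x': [9, 4, 108], 'y': [1, 1]}
{'x': [9, 4, 108], 'y': [1, 1], 'z': [1, 1]}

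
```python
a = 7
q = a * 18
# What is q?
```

Trace:
`a = 7` → a = 7
`q = a * 18` → q = 126
So q = 126

Answer: 126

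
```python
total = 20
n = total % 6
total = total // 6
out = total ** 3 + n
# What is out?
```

Trace:
`total = 20` → total = 20
`n = total % 6` → n = 2
`total = total // 6` → total = 3
`out = total ** 3 + n` → out = 29
So out = 29

Answer: 29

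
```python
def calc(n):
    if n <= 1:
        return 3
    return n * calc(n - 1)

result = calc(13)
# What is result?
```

calc(13) = 13 * 12 * 11 * 10 * 9 * 8 * 7 * 6 * 5 * 4 * 3 * 2 * 3 = 18681062400

Answer: 18681062400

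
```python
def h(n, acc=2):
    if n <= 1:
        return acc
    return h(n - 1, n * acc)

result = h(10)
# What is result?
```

Accumulator trace (n, acc): (10, 2) -> (9, 20) -> (8, 180) -> (7, 1440) -> (6, 10080) -> (5, 60480) -> (4, 302400) -> (3, 1209600) -> (2, 3628800) -> (1, 7257600) -> return 7257600

Answer: 7257600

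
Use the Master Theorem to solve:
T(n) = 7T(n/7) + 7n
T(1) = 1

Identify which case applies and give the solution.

a=7, b=7, f(n)=7n. log_7(7) = 1. Since c=1 = 1, Case 2 applies: T(n) = Θ(n^log_b(a) · log n) = O(n log n).

Answer: O(n log n) - Case 2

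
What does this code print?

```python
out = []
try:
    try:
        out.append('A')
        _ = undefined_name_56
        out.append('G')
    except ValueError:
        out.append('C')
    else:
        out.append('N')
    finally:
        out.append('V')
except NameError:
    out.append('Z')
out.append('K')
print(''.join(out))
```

Execution trace: 'A' (try body) → 'V' (finally) → 'Z' (outer except NameError) → 'K' (after the try/except). Output: AVZK

Answer: AVZK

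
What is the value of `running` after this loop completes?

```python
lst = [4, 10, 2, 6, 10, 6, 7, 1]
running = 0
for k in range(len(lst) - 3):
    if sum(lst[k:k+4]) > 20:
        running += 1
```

Count windows with sum > 20
`running` takes the values: 0 → 1 → 2 → 3 → 4 → 5

Answer: 5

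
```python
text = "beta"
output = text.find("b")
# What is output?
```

Trace:
`text = "beta"` → text = 'beta'
`output = text.find("b")` → output = 0
So output = 0

Answer: 0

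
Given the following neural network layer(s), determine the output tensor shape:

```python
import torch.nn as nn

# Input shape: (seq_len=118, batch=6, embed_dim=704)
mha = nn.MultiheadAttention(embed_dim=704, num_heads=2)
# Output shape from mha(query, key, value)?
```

Input: (118, 6, 704) -> Output: (118, 6, 704)

Answer: (118, 6, 704)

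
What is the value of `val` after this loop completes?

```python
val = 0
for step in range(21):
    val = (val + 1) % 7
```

Increment mod 7, 21 times = 0
`val` takes the values: 0 → 1 → 2 → 3 → 4 → 5 → 6 → 0 → 1 → 2 → 3 → 4 → 5 → 6 → 0 → 1 → 2 → 3 → 4 → 5 → 6 → 0

Answer: 0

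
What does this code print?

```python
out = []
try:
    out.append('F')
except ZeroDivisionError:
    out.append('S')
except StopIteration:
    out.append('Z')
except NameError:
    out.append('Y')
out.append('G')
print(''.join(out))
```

Execution trace: 'F' (try body, no exception) → 'G' (after the try/except). Output: FG

Answer: FG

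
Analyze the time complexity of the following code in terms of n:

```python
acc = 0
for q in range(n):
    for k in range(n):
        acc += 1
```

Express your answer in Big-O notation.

Each loop level contributes: n × n. Multiplying the contributions gives O(n^2).

Answer: O(n^2)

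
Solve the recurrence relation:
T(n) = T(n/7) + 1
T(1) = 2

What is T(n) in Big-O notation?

Each step divides n by 7 and adds 1. After log_7(n) steps we reach T(1)=2. So T(n) = 1·log_7(n) + 2 = O(log n).

Answer: O(log n)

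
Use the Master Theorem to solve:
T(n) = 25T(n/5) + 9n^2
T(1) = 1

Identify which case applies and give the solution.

a=25, b=5, f(n)=9n^2. log_5(25) = 2. Since c=2 = 2, Case 2 applies: T(n) = Θ(n^log_b(a) · log n) = O(n^2 log n).

Answer: O(n^2 log n) - Case 2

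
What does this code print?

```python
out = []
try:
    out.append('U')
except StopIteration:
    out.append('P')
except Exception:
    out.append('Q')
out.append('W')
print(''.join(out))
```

Execution trace: 'U' (try body, no exception) → 'W' (after the try/except). Output: UW

Answer: UW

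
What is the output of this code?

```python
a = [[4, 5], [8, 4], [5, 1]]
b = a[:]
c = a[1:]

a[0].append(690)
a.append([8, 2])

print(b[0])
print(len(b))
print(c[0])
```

Key concept: slice with nested mutation.
Step by step:
`a = [[4, 5], [8, 4], [5, 1]]` → a = [[4, 5], [8, 4], [5, 1]]
`b = a[:]` → b = [[4, 5], [8, 4], [5, 1]]
`c = a[1:]` → c = [[8, 4], [5, 1]]
`a[0].append(690)` → a = [[4, 5, 690], [8, 4], [5, 1]]; b = [[4, 5, 690], [8, 4], [5, 1]]
`a.append([8, 2])` → a = [[4, 5, 690], [8, 4], [5, 1], [8, 2]]
`print(b[0])` → prints [4, 5, 690]
`print(len(b))` → prints 3
`print(c[0])` → prints [8, 4]

Answer:
[4, 5, 690]
3
[8, 4]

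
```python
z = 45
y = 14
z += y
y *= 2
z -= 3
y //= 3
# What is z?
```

Trace:
`z = 45` → z = 45
`y = 14` → y = 14
`z += y` → z = 59
`y *= 2` → y = 28
`z -= 3` → z = 56
`y //= 3` → y = 9
So z = 56

Answer: 56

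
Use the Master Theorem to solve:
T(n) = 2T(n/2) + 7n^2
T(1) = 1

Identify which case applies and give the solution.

a=2, b=2, f(n)=7n^2. log_2(2) = 1. Since c=2 > 1 and the regularity condition holds (2(n/2)^2 = (2/2^2)n^2 with 2/2^2 < 1), Case 3 applies: T(n) = Θ(f(n)) = O(n^2).

Answer: O(n^2) - Case 3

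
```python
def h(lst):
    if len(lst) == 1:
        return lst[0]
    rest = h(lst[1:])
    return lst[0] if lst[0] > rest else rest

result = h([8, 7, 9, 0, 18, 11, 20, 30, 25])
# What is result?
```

Recursive max over [8, 7, 9, 0, 18, 11, 20, 30, 25] = 30

Answer: 30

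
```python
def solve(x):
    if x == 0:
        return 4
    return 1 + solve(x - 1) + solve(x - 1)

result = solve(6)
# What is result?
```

solve(x) = 1 + 2·solve(x-1), solve(0)=4. Closed form: (4+1)·2^6 - 1 = 319.

Answer: 319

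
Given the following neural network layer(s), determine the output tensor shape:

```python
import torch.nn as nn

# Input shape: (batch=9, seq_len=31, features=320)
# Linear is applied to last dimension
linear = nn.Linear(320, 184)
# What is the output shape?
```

Input: (9, 31, 320) -> Output: (9, 31, 184)

Answer: (9, 31, 184)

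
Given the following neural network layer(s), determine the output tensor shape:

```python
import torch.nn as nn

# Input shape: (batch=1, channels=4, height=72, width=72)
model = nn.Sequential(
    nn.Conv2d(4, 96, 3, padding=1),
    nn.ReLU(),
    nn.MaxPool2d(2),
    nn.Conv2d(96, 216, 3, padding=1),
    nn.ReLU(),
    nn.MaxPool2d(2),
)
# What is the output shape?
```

Input: (1, 4, 72, 72) -> after first Conv2d: (1, 96, 72, 72) -> after first MaxPool2d: (1, 96, 36, 36) -> after second Conv2d: (1, 216, 36, 36) -> Output: (1, 216, 18, 18)

Answer: (1, 216, 18, 18)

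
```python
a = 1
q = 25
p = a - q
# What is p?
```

Trace:
`a = 1` → a = 1
`q = 25` → q = 25
`p = a - q` → p = -24
So p = -24

Answer: -24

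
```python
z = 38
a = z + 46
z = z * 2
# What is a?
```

Trace:
`z = 38` → z = 38
`a = z + 46` → a = 84
`z = z * 2` → z = 76
So a = 84

Answer: 84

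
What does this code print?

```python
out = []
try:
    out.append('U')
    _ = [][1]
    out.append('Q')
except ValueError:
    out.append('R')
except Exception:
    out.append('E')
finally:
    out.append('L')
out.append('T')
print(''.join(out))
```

Execution trace: 'U' (try body) → 'E' (except Exception) → 'L' (finally) → 'T' (after the try/except). Output: UELT

Answer: UELT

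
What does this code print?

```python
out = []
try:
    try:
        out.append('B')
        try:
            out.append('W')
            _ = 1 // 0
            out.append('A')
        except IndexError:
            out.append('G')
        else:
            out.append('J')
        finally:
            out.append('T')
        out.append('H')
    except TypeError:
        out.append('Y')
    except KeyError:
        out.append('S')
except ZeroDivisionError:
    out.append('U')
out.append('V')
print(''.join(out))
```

Execution trace: 'B' (try body) → 'W' (inner try body) → 'T' (inner finally) → 'U' (outer except ZeroDivisionError) → 'V' (after the try/except). Output: BWTUV

Answer: BWTUV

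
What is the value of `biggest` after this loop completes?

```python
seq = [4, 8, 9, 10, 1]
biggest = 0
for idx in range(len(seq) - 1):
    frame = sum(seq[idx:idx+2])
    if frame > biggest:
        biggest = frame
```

Max sum of 2-element window in [4, 8, 9, 10, 1]
`biggest` takes the values: 0 → 12 → 17 → 19

Answer: 19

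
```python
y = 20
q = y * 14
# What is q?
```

Trace:
`y = 20` → y = 20
`q = y * 14` → q = 280
So q = 280

Answer: 280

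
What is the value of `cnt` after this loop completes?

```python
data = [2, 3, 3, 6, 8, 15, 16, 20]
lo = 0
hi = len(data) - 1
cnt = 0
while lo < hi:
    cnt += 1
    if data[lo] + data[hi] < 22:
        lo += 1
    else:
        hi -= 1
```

Steps to find pair summing to 22
`cnt` takes the values: 0 → 1 → 2 → 3 → 4 → 5 → 6 → 7

Answer: 7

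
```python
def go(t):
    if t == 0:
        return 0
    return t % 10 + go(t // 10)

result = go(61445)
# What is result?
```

Sum of digits of 61445: 5 + 4 + 4 + 1 + 6 = 20

Answer: 20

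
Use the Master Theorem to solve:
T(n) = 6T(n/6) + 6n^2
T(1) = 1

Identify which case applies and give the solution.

a=6, b=6, f(n)=6n^2. log_6(6) = 1. Since c=2 > 1 and the regularity condition holds (6(n/6)^2 = (6/6^2)n^2 with 6/6^2 < 1), Case 3 applies: T(n) = Θ(f(n)) = O(n^2).

Answer: O(n^2) - Case 3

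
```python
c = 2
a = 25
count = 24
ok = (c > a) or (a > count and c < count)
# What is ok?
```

Trace:
`c = 2` → c = 2
`a = 25` → a = 25
`count = 24` → count = 24
`ok = (c > a) or (a > count and c < count)` → ok = True
So ok = True

Answer: True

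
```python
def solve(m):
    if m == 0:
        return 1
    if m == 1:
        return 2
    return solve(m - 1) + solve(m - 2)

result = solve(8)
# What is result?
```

Build up from base cases: solve(0)=1, solve(1)=2, solve(2)=3, solve(3)=5, solve(4)=8, solve(5)=13, solve(6)=21, ..., solve(8)=55

Answer: 55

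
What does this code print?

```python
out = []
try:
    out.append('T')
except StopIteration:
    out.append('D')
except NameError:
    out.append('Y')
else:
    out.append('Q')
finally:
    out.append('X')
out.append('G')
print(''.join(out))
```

Execution trace: 'T' (try body, no exception) → 'Q' (else) → 'X' (finally) → 'G' (after the try/except). Output: TQXG

Answer: TQXG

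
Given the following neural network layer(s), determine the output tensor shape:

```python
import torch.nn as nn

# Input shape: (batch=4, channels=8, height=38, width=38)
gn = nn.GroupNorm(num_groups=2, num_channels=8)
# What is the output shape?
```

Input: (4, 8, 38, 38) -> Output: (4, 8, 38, 38)

Answer: (4, 8, 38, 38)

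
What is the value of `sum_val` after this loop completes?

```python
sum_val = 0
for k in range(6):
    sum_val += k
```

Sum of 0 to 5 = 15
`sum_val` takes the values: 0 → 1 → 3 → 6 → 10 → 15

Answer: 15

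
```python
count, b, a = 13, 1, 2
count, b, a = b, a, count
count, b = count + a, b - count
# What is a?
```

Trace:
`count, b, a = 13, 1, 2` → count = 13; b = 1; a = 2
`count, b, a = b, a, count` → count = 1; b = 2; a = 13
`count, b = count + a, b - count` → count = 14; b = 1
So a = 13

Answer: 13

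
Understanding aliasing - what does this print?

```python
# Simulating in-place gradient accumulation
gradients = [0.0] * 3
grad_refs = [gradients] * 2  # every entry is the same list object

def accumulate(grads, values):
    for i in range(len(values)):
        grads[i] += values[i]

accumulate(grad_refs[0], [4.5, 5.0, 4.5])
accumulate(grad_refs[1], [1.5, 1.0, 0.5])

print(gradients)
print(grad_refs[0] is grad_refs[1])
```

Key concept: gradient accumulation aliasing.
Step by step:
`gradients = [0.0] * 3` → gradients = [0.0, 0.0, 0.0]
`grad_refs = [gradients] * 2` → grad_refs = [[0.0, 0.0, 0.0], [0.0, 0.0, 0.0]]
`accumulate(grad_refs[0], [4.5, 5.0, 4.5])` → gradients = [4.5, 5.0, 4.5]; grad_refs = [[4.5, 5.0, 4.5], [4.5, 5.0, 4.5]]
`accumulate(grad_refs[1], [1.5, 1.0, 0.5])` → gradients = [6.0, 6.0, 5.0]; grad_refs = [[6.0, 6.0, 5.0], [6.0, 6.0, 5.0]]
`print(gradients)` → prints [6.0, 6.0, 5.0]
`print(grad_refs[0] is grad_refs[1])` → prints True

Answer:
[6.0, 6.0, 5.0]
True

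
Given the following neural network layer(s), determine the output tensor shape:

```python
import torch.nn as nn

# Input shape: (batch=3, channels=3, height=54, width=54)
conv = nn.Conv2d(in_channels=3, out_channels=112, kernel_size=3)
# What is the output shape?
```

Input: (3, 3, 54, 54) -> Output: (3, 112, 52, 52)

Answer: (3, 112, 52, 52)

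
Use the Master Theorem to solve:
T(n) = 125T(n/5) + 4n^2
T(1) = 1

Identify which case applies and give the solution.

a=125, b=5, f(n)=4n^2. log_5(125) = 3. Since c=2 < 3, Case 1 applies: T(n) = Θ(n^log_b(a)) = O(n^3).

Answer: O(n^3) - Case 1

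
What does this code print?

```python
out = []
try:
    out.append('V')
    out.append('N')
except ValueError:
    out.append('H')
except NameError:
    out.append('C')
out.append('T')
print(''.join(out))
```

Execution trace: 'V' (try body) → 'N' (try body, no exception) → 'T' (after the try/except). Output: VNT

Answer: VNT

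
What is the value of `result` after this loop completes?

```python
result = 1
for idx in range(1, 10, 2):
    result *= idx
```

Product of 1, 3, 5, ... up to 9
`result` takes the values: 1 → 3 → 15 → 105 → 945

Answer: 945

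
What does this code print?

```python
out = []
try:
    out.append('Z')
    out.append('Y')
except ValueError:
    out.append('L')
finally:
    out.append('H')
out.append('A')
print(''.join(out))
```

Execution trace: 'Z' (try body) → 'Y' (try body, no exception) → 'H' (finally) → 'A' (after the try/except). Output: ZYHA

Answer: ZYHA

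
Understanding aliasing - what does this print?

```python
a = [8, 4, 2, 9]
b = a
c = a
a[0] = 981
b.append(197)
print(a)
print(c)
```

Key concept: multiple aliases.
Step by step:
`a = [8, 4, 2, 9]` → a = [8, 4, 2, 9]
`b = a` → b = [8, 4, 2, 9] (same object as a)
`c = a` → c = [8, 4, 2, 9] (same object as a, b)
`a[0] = 981` → a = [981, 4, 2, 9] (same object as b, c); b = [981, 4, 2, 9] (same object as a, c); c = [981, 4, 2, 9] (same object as a, b)
`b.append(197)` → a = [981, 4, 2, 9, 197] (same object as b, c); b = [981, 4, 2, 9, 197] (same object as a, c); c = [981, 4, 2, 9, 197] (same object as a, b)
`print(a)` → prints [981, 4, 2, 9, 197]
`print(c)` → prints [981, 4, 2, 9, 197]

Answer:
[981, 4, 2, 9, 197]
[981, 4, 2, 9, 197]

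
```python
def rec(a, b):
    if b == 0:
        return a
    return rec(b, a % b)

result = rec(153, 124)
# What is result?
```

rec(153, 124) -> rec(124, 29) -> rec(29, 8) -> rec(8, 5) -> rec(5, 3) -> rec(3, 2) -> rec(2, 1) -> rec(1, 0) -> 1

Answer: 1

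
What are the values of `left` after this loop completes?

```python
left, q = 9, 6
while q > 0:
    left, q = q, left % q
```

GCD of 9 and 6
`left` takes the values: 9 → 6 → 3

Answer: 3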